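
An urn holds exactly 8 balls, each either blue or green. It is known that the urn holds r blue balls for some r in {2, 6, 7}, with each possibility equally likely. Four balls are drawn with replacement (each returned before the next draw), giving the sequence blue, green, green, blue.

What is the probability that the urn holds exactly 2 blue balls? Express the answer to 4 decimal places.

The likelihood of the observed sequence under each hypothesis: P(data | r = 2) = (2/8)(6/8)(6/8)(2/8) = 0.035156; P(data | r = 6) = (6/8)(2/8)(2/8)(6/8) = 0.035156; P(data | r = 7) = (7/8)(1/8)(1/8)(7/8) = 0.011963.
Weighting by the prior gives 1/3 · 0.035156 = 0.011719, 1/3 · 0.035156 = 0.011719, 1/3 · 0.011963 = 0.0039876; these sum to 0.027425.
So P(r = 2 | data) = (0.011719) / (0.027425) = 0.4273.

0.4273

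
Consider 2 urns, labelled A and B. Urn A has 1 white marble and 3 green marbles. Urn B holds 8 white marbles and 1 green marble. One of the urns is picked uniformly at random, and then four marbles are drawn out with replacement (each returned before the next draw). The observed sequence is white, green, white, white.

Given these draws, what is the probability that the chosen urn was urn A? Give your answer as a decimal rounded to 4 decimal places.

Compute the likelihood of the observed sequence for each case: P(data | urn A) = (1/4)(3/4)(1/4)(1/4) = 0.011719; P(data | urn B) = (8/9)(1/9)(8/9)(8/9) = 0.078037.
Multiplying each by its prior: 1/2 · 0.011719 = 0.0058594, 1/2 · 0.078037 = 0.039018; summing to 0.044878.
Hence P(urn A | data) = (0.0058594) / (0.044878) = 0.13056.

0.1306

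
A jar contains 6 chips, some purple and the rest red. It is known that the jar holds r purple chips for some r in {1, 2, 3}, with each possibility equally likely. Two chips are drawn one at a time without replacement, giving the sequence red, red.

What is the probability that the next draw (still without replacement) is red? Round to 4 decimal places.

0.5921

Under each hypothesis, the probability of the observed sequence is: P(data | r = 1) = (5/6)(4/5) = 2/3; P(data | r = 2) = (4/6)(3/5) = 2/5; P(data | r = 3) = (3/6)(2/5) = 1/5.
Weighting by the prior gives 1/3 · 2/3 = 2/9, 1/3 · 2/5 = 2/15, 1/3 · 1/5 = 1/15; summing to 19/45.
Dividing through by the total gives posterior P(r = 1 | data) = 10/19, P(r = 2 | data) = 6/19, P(r = 3 | data) = 3/19.
So P(red next | data) = Σ P(red next | H) P(H | data) = (3/4)(10/19) + (1/2)(6/19) + (1/4)(3/19) = 45/76.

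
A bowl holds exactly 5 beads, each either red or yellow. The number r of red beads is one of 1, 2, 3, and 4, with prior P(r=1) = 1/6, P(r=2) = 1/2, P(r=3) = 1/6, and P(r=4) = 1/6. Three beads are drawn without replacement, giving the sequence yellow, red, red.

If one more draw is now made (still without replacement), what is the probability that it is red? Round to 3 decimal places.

Compute the likelihood of the observed sequence for each case: P(data | r = 1) = (4/5)(1/4)(0/3) = 0; P(data | r = 2) = (3/5)(2/4)(1/3) = 1/10; P(data | r = 3) = (2/5)(3/4)(2/3) = 1/5; P(data | r = 4) = (1/5)(4/4)(3/3) = 1/5.
Multiplying each by its prior: 1/6 · 0 = 0, 1/2 · 1/10 = 1/20, 1/6 · 1/5 = 1/30, 1/6 · 1/5 = 1/30; summing to 7/60.
The posterior is then P(r = 1 | data) = 0, P(r = 2 | data) = 3/7, P(r = 3 | data) = 2/7, P(r = 4 | data) = 2/7.
Averaging over the posterior, P(red next | data) = (0)(3/7) + (1/2)(2/7) + (1)(2/7) = 3/7.

0.429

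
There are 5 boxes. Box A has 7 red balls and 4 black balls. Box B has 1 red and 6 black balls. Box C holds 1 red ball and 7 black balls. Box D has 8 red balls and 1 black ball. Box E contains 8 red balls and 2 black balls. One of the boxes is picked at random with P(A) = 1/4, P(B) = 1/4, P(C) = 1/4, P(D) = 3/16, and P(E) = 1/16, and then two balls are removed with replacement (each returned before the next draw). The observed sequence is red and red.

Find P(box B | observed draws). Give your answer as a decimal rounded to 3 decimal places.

Under each hypothesis, the probability of the observed sequence is: P(data | box A) = (7/11)(7/11) = 0.40496; P(data | box B) = (1/7)(1/7) = 0.020408; P(data | box C) = (1/8)(1/8) = 0.015625; P(data | box D) = (8/9)(8/9) = 0.79012; P(data | box E) = (8/10)(8/10) = 0.64.
The prior-weighted likelihoods are 1/4 · 0.40496 = 0.10124, 1/4 · 0.020408 = 0.005102, 1/4 · 0.015625 = 0.0039062, 3/16 · 0.79012 = 0.14815, 1/16 · 0.64 = 0.04; with total 0.2984.
Hence P(box B | data) = (0.005102) / (0.2984) = 0.017098.

0.017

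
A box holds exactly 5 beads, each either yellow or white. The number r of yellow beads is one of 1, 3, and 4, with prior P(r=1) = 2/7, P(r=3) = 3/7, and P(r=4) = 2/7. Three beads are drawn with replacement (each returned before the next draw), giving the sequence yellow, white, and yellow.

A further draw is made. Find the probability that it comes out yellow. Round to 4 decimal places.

0.6340

For each hypothesis, P(data | H) works out to: P(data | r = 1) = (1/5)(4/5)(1/5) = 4/125; P(data | r = 3) = (3/5)(2/5)(3/5) = 18/125; P(data | r = 4) = (4/5)(1/5)(4/5) = 16/125.
Multiplying each by its prior: 2/7 · 4/125 = 8/875, 3/7 · 18/125 = 54/875, 2/7 · 16/125 = 32/875; with total 94/875.
Dividing through by the total gives posterior P(r = 1 | data) = 4/47, P(r = 3 | data) = 27/47, P(r = 4 | data) = 16/47.
The predictive probability is P(yellow next | data) = (1/5)(4/47) + (3/5)(27/47) + (4/5)(16/47) = 149/235.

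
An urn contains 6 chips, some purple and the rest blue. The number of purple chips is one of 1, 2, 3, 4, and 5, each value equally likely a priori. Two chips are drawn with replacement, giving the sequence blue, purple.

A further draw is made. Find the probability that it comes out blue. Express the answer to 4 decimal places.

Compute the likelihood of the observed sequence for each case: P(data | r = 1) = (5/6)(1/6) = 5/36; P(data | r = 2) = (4/6)(2/6) = 2/9; P(data | r = 3) = (3/6)(3/6) = 1/4; P(data | r = 4) = (2/6)(4/6) = 2/9; P(data | r = 5) = (1/6)(5/6) = 5/36.
Multiplying each by its prior: 1/5 · 5/36 = 1/36, 1/5 · 2/9 = 2/45, 1/5 · 1/4 = 1/20, 1/5 · 2/9 = 2/45, 1/5 · 5/36 = 1/36; summing to 7/36.
The posterior is then P(r = 1 | data) = 1/7, P(r = 2 | data) = 8/35, P(r = 3 | data) = 9/35, P(r = 4 | data) = 8/35, P(r = 5 | data) = 1/7.
So P(blue next | data) = Σ P(blue next | H) P(H | data) = (5/6)(1/7) + (2/3)(8/35) + (1/2)(9/35) + (1/3)(8/35) + (1/6)(1/7) = 1/2.

0.5000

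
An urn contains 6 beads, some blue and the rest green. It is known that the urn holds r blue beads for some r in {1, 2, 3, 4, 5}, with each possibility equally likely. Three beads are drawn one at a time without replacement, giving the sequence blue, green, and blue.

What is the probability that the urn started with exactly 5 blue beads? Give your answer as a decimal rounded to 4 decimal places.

0.2857

For each hypothesis, P(data | H) works out to: P(data | r = 1) = (1/6)(5/5)(0/4) = 0; P(data | r = 2) = (2/6)(4/5)(1/4) = 1/15; P(data | r = 3) = (3/6)(3/5)(2/4) = 3/20; P(data | r = 4) = (4/6)(2/5)(3/4) = 1/5; P(data | r = 5) = (5/6)(1/5)(4/4) = 1/6.
The prior-weighted likelihoods are 1/5 · 0 = 0, 1/5 · 1/15 = 1/75, 1/5 · 3/20 = 3/100, 1/5 · 1/5 = 1/25, 1/5 · 1/6 = 1/30; these sum to 7/60.
Therefore the posterior P(r = 5 | data) = (1/30) / (7/60) = 2/7.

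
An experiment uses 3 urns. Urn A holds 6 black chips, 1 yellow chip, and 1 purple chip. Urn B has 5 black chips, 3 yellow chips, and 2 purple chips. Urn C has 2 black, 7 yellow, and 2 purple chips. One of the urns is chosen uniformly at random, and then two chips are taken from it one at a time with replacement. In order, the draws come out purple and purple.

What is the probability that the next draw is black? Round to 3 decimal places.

0.425

Under each hypothesis, the probability of the observed sequence is: P(data | urn A) = (1/8)(1/8) = 0.015625; P(data | urn B) = (2/10)(2/10) = 0.04; P(data | urn C) = (2/11)(2/11) = 0.033058.
Weighting by the prior gives 1/3 · 0.015625 = 0.0052083, 1/3 · 0.04 = 0.013333, 1/3 · 0.033058 = 0.011019; summing to 0.029561.
Normalising, the posterior is P(urn A | data) = 0.17619, P(urn B | data) = 0.45105, P(urn C | data) = 0.37276.
So P(black next | data) = Σ P(black next | H) P(H | data) = (3/4)(0.17619) + (1/2)(0.45105) + (2/11)(0.37276) = 0.42544.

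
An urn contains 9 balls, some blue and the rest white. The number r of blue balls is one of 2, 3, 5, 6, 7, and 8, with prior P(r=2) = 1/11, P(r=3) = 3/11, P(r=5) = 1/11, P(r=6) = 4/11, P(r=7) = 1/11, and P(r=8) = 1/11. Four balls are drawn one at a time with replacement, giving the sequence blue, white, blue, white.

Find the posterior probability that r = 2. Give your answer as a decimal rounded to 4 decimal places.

0.0627

Compute the likelihood of the observed sequence for each case: P(data | r = 2) = (2/9)(7/9)(2/9)(7/9) = 0.029873; P(data | r = 3) = (3/9)(6/9)(3/9)(6/9) = 0.049383; P(data | r = 5) = (5/9)(4/9)(5/9)(4/9) = 0.060966; P(data | r = 6) = (6/9)(3/9)(6/9)(3/9) = 0.049383; P(data | r = 7) = (7/9)(2/9)(7/9)(2/9) = 0.029873; P(data | r = 8) = (8/9)(1/9)(8/9)(1/9) = 0.0097546.
Multiplying each by its prior: 1/11 · 0.029873 = 0.0027158, 3/11 · 0.049383 = 0.013468, 1/11 · 0.060966 = 0.0055424, 4/11 · 0.049383 = 0.017957, 1/11 · 0.029873 = 0.0027158, 1/11 · 0.0097546 = 0.00088678; these sum to 0.043286.
So P(r = 2 | data) = (0.0027158) / (0.043286) = 0.06274.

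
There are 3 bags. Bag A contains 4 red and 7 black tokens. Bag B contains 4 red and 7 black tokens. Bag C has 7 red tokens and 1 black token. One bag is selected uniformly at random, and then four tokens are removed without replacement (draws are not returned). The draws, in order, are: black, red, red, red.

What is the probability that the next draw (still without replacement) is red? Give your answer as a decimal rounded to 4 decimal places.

Under each hypothesis, the probability of the observed sequence is: P(data | bag A) = (7/11)(4/10)(3/9)(2/8) = 0.021212; P(data | bag B) = (7/11)(4/10)(3/9)(2/8) = 0.021212; P(data | bag C) = (1/8)(7/7)(6/6)(5/5) = 0.125.
Multiplying each by its prior: 1/3 · 0.021212 = 0.0070707, 1/3 · 0.021212 = 0.0070707, 1/3 · 0.125 = 0.041667; these sum to 0.055808.
The posterior is then P(bag A | data) = 0.1267, P(bag B | data) = 0.1267, P(bag C | data) = 0.74661.
The predictive probability is P(red next | data) = (1/7)(0.1267) + (1/7)(0.1267) + (1)(0.74661) = 0.78281.

0.7828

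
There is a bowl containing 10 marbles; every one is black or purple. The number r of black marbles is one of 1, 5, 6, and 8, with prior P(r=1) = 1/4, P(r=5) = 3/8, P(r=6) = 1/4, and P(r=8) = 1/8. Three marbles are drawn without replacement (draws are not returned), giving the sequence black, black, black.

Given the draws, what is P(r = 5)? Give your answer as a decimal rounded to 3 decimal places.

0.238

Under each hypothesis, the probability of the observed sequence is: P(data | r = 1) = (1/10)(0/9) = 0; P(data | r = 5) = (5/10)(4/9)(3/8) = 1/12; P(data | r = 6) = (6/10)(5/9)(4/8) = 1/6; P(data | r = 8) = (8/10)(7/9)(6/8) = 7/15.
Weighting by the prior gives 1/4 · 0 = 0, 3/8 · 1/12 = 1/32, 1/4 · 1/6 = 1/24, 1/8 · 7/15 = 7/120; summing to 21/160.
Therefore the posterior P(r = 5 | data) = (1/32) / (21/160) = 5/21.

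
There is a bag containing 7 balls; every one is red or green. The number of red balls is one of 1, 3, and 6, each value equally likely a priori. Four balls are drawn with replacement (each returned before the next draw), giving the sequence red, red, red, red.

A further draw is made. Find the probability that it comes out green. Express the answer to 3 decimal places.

Under each hypothesis, the probability of the observed sequence is: P(data | r = 1) = (1/7)(1/7)(1/7)(1/7) = 0.00041649; P(data | r = 3) = (3/7)(3/7)(3/7)(3/7) = 0.033736; P(data | r = 6) = (6/7)(6/7)(6/7)(6/7) = 0.53978.
Weighting by the prior gives 1/3 · 0.00041649 = 0.00013883, 1/3 · 0.033736 = 0.011245, 1/3 · 0.53978 = 0.17993; with total 0.19131.
Dividing through by the total gives posterior P(r = 1 | data) = 0.00072569, P(r = 3 | data) = 0.058781, P(r = 6 | data) = 0.94049.
So P(green next | data) = Σ P(green next | H) P(H | data) = (6/7)(0.00072569) + (4/7)(0.058781) + (1/7)(0.94049) = 0.16857.

0.169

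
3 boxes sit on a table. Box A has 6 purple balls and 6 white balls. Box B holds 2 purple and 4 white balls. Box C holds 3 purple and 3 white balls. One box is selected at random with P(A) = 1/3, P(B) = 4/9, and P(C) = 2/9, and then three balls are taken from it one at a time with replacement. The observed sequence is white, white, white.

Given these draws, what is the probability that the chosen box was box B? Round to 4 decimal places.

For each hypothesis, P(data | H) works out to: P(data | box A) = (6/12)(6/12)(6/12) = 0.125; P(data | box B) = (4/6)(4/6)(4/6) = 0.2963; P(data | box C) = (3/6)(3/6)(3/6) = 0.125.
Weighting by the prior gives 1/3 · 0.125 = 0.041667, 4/9 · 0.2963 = 0.13169, 2/9 · 0.125 = 0.027778; with total 0.20113.
Hence P(box B | data) = (0.13169) / (0.20113) = 0.65473.

0.6547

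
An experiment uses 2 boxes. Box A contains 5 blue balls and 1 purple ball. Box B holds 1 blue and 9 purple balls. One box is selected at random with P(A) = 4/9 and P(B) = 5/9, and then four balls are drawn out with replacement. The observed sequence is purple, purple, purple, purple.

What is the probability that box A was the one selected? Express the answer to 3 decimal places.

0.001

Under each hypothesis, the probability of the observed sequence is: P(data | box A) = (1/6)(1/6)(1/6)(1/6) = 0.0007716; P(data | box B) = (9/10)(9/10)(9/10)(9/10) = 0.6561.
Multiplying each by its prior: 4/9 · 0.0007716 = 0.00034294, 5/9 · 0.6561 = 0.3645; summing to 0.36484.
By Bayes' rule, P(box A | data) = (0.00034294) / (0.36484) = 0.00093995.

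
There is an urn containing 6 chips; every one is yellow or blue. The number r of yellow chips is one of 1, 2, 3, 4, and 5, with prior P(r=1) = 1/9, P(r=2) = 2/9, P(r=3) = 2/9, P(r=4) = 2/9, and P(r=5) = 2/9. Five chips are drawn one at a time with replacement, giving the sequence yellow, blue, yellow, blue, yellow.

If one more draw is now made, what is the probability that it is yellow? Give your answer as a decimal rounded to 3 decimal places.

For each hypothesis, P(data | H) works out to: P(data | r = 1) = (1/6)(5/6)(1/6)(5/6)(1/6) = 0.003215; P(data | r = 2) = (2/6)(4/6)(2/6)(4/6)(2/6) = 0.016461; P(data | r = 3) = (3/6)(3/6)(3/6)(3/6)(3/6) = 0.03125; P(data | r = 4) = (4/6)(2/6)(4/6)(2/6)(4/6) = 0.032922; P(data | r = 5) = (5/6)(1/6)(5/6)(1/6)(5/6) = 0.016075.
The prior-weighted likelihoods are 1/9 · 0.003215 = 0.00035722, 2/9 · 0.016461 = 0.003658, 2/9 · 0.03125 = 0.0069444, 2/9 · 0.032922 = 0.007316, 2/9 · 0.016075 = 0.0035722; these sum to 0.021848.
Normalising, the posterior is P(r = 1 | data) = 0.016351, P(r = 2 | data) = 0.16743, P(r = 3 | data) = 0.31785, P(r = 4 | data) = 0.33486, P(r = 5 | data) = 0.16351.
The predictive probability is P(yellow next | data) = (1/6)(0.016351) + (1/3)(0.16743) + (1/2)(0.31785) + (2/3)(0.33486) + (5/6)(0.16351) = 0.57696.

0.577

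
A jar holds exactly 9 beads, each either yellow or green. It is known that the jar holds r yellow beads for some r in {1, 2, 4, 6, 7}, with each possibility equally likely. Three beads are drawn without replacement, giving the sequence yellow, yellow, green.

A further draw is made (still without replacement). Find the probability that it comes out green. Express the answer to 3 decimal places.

For each hypothesis, P(data | H) works out to: P(data | r = 1) = (1/9)(0/8) = 0; P(data | r = 2) = (2/9)(1/8)(7/7) = 1/36; P(data | r = 4) = (4/9)(3/8)(5/7) = 5/42; P(data | r = 6) = (6/9)(5/8)(3/7) = 5/28; P(data | r = 7) = (7/9)(6/8)(2/7) = 1/6.
The prior-weighted likelihoods are 1/5 · 0 = 0, 1/5 · 1/36 = 1/180, 1/5 · 5/42 = 1/42, 1/5 · 5/28 = 1/28, 1/5 · 1/6 = 1/30; these sum to 31/315.
Normalising, the posterior is P(r = 1 | data) = 0, P(r = 2 | data) = 7/124, P(r = 4 | data) = 15/62, P(r = 6 | data) = 45/124, P(r = 7 | data) = 21/62.
So P(green next | data) = Σ P(green next | H) P(H | data) = (1)(7/124) + (2/3)(15/62) + (1/3)(45/124) + (1/6)(21/62) = 49/124.

0.395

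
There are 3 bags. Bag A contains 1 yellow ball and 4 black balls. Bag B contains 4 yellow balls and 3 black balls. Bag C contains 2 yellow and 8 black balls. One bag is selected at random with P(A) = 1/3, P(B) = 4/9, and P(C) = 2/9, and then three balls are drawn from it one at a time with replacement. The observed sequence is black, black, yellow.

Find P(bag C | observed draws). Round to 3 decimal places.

For each hypothesis, P(data | H) works out to: P(data | bag A) = (4/5)(4/5)(1/5) = 0.128; P(data | bag B) = (3/7)(3/7)(4/7) = 0.10496; P(data | bag C) = (8/10)(8/10)(2/10) = 0.128.
The prior-weighted likelihoods are 1/3 · 0.128 = 0.042667, 4/9 · 0.10496 = 0.046647, 2/9 · 0.128 = 0.028444; with total 0.11776.
Therefore the posterior P(bag C | data) = (0.028444) / (0.11776) = 0.24155.

0.242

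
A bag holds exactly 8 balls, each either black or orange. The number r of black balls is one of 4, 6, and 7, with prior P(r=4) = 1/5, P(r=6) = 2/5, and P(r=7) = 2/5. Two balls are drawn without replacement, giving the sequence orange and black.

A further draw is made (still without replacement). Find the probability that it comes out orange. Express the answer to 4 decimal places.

0.2222

Under each hypothesis, the probability of the observed sequence is: P(data | r = 4) = (4/8)(4/7) = 2/7; P(data | r = 6) = (2/8)(6/7) = 3/14; P(data | r = 7) = (1/8)(7/7) = 1/8.
The prior-weighted likelihoods are 1/5 · 2/7 = 2/35, 2/5 · 3/14 = 3/35, 2/5 · 1/8 = 1/20; summing to 27/140.
Normalising, the posterior is P(r = 4 | data) = 8/27, P(r = 6 | data) = 4/9, P(r = 7 | data) = 7/27.
So P(orange next | data) = Σ P(orange next | H) P(H | data) = (1/2)(8/27) + (1/6)(4/9) + (0)(7/27) = 2/9.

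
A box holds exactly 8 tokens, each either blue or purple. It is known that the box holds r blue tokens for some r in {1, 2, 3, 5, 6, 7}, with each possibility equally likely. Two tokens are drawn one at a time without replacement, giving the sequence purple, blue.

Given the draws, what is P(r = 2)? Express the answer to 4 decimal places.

The likelihood of the observed sequence under each hypothesis: P(data | r = 1) = (7/8)(1/7) = 1/8; P(data | r = 2) = (6/8)(2/7) = 3/14; P(data | r = 3) = (5/8)(3/7) = 15/56; P(data | r = 5) = (3/8)(5/7) = 15/56; P(data | r = 6) = (2/8)(6/7) = 3/14; P(data | r = 7) = (1/8)(7/7) = 1/8.
The prior-weighted likelihoods are 1/6 · 1/8 = 1/48, 1/6 · 3/14 = 1/28, 1/6 · 15/56 = 5/112, 1/6 · 15/56 = 5/112, 1/6 · 3/14 = 1/28, 1/6 · 1/8 = 1/48; with total 17/84.
Therefore the posterior P(r = 2 | data) = (1/28) / (17/84) = 3/17.

0.1765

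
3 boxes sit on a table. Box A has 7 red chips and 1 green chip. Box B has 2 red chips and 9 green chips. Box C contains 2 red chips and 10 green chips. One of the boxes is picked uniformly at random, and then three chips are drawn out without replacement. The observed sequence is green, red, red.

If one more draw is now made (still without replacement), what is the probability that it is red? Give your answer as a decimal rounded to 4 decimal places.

0.7895

The likelihood of the observed sequence under each hypothesis: P(data | box A) = (1/8)(7/7)(6/6) = 1/8; P(data | box B) = (9/11)(2/10)(1/9) = 1/55; P(data | box C) = (10/12)(2/11)(1/10) = 1/66.
The prior-weighted likelihoods are 1/3 · 1/8 = 1/24, 1/3 · 1/55 = 1/165, 1/3 · 1/66 = 1/198; these sum to 19/360.
Normalising, the posterior is P(box A | data) = 15/19, P(box B | data) = 24/209, P(box C | data) = 20/209.
Averaging over the posterior, P(red next | data) = (1)(15/19) + (0)(24/209) + (0)(20/209) = 15/19.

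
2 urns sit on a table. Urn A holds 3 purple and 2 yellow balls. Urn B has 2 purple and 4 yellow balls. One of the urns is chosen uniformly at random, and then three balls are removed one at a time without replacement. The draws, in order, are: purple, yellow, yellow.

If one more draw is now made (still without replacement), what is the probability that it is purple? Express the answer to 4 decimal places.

Under each hypothesis, the probability of the observed sequence is: P(data | urn A) = (3/5)(2/4)(1/3) = 1/10; P(data | urn B) = (2/6)(4/5)(3/4) = 1/5.
The prior-weighted likelihoods are 1/2 · 1/10 = 1/20, 1/2 · 1/5 = 1/10; summing to 3/20.
Normalising, the posterior is P(urn A | data) = 1/3, P(urn B | data) = 2/3.
Averaging over the posterior, P(purple next | data) = (1)(1/3) + (1/3)(2/3) = 5/9.

0.5556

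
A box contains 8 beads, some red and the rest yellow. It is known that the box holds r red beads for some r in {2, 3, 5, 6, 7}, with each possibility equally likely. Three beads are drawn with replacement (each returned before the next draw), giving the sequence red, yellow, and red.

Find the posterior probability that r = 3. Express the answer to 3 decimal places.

0.170

The likelihood of the observed sequence under each hypothesis: P(data | r = 2) = (2/8)(6/8)(2/8) = 0.046875; P(data | r = 3) = (3/8)(5/8)(3/8) = 0.087891; P(data | r = 5) = (5/8)(3/8)(5/8) = 0.14648; P(data | r = 6) = (6/8)(2/8)(6/8) = 0.14062; P(data | r = 7) = (7/8)(1/8)(7/8) = 0.095703.
Weighting by the prior gives 1/5 · 0.046875 = 0.009375, 1/5 · 0.087891 = 0.017578, 1/5 · 0.14648 = 0.029297, 1/5 · 0.14062 = 0.028125, 1/5 · 0.095703 = 0.019141; summing to 0.10352.
So P(r = 3 | data) = (0.017578) / (0.10352) = 0.16981.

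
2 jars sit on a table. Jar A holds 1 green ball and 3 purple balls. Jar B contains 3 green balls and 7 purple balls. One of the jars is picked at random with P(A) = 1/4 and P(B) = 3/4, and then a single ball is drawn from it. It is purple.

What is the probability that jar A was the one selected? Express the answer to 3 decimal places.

0.263

Compute the likelihood of this draw for each case: P(data | jar A) = (3/4) = 3/4; P(data | jar B) = (7/10) = 7/10.
The prior-weighted likelihoods are 1/4 · 3/4 = 3/16, 3/4 · 7/10 = 21/40; these sum to 57/80.
By Bayes' rule, P(jar A | data) = (3/16) / (57/80) = 5/19.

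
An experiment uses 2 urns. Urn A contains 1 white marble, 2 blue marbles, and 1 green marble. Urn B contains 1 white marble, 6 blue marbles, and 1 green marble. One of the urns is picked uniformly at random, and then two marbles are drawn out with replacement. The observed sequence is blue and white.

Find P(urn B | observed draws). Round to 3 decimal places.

For each hypothesis, P(data | H) works out to: P(data | urn A) = (2/4)(1/4) = 1/8; P(data | urn B) = (6/8)(1/8) = 3/32.
The prior-weighted likelihoods are 1/2 · 1/8 = 1/16, 1/2 · 3/32 = 3/64; these sum to 7/64.
Therefore the posterior P(urn B | data) = (3/64) / (7/64) = 3/7.

0.429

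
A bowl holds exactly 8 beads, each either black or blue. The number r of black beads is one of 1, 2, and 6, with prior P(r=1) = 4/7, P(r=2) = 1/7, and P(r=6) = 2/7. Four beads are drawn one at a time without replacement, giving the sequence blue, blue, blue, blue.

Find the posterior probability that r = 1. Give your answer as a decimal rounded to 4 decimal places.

0.9032

For each hypothesis, P(data | H) works out to: P(data | r = 1) = (7/8)(6/7)(5/6)(4/5) = 1/2; P(data | r = 2) = (6/8)(5/7)(4/6)(3/5) = 3/14; P(data | r = 6) = (2/8)(1/7)(0/6) = 0.
Weighting by the prior gives 4/7 · 1/2 = 2/7, 1/7 · 3/14 = 3/98, 2/7 · 0 = 0; these sum to 31/98.
By Bayes' rule, P(r = 1 | data) = (2/7) / (31/98) = 28/31.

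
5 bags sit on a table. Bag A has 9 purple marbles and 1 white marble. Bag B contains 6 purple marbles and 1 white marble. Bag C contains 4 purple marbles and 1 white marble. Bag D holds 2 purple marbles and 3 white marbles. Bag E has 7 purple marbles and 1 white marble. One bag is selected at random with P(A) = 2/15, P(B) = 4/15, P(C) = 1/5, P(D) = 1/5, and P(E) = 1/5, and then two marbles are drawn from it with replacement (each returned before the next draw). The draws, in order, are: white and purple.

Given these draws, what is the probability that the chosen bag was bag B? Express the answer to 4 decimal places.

For each hypothesis, P(data | H) works out to: P(data | bag A) = (1/10)(9/10) = 0.09; P(data | bag B) = (1/7)(6/7) = 0.12245; P(data | bag C) = (1/5)(4/5) = 0.16; P(data | bag D) = (3/5)(2/5) = 0.24; P(data | bag E) = (1/8)(7/8) = 0.10938.
Multiplying each by its prior: 2/15 · 0.09 = 0.012, 4/15 · 0.12245 = 0.032653, 1/5 · 0.16 = 0.032, 1/5 · 0.24 = 0.048, 1/5 · 0.10938 = 0.021875; summing to 0.14653.
So P(bag B | data) = (0.032653) / (0.14653) = 0.22285.

0.2228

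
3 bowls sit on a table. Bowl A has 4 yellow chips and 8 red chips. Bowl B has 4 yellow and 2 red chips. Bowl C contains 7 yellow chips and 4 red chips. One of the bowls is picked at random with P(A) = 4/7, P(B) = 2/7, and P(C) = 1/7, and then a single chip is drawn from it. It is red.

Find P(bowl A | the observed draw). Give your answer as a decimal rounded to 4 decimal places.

Under each hypothesis, the probability of this draw is: P(data | bowl A) = (8/12) = 2/3; P(data | bowl B) = (2/6) = 1/3; P(data | bowl C) = (4/11) = 4/11.
Multiplying each by its prior: 4/7 · 2/3 = 8/21, 2/7 · 1/3 = 2/21, 1/7 · 4/11 = 4/77; with total 122/231.
By Bayes' rule, P(bowl A | data) = (8/21) / (122/231) = 44/61.

0.7213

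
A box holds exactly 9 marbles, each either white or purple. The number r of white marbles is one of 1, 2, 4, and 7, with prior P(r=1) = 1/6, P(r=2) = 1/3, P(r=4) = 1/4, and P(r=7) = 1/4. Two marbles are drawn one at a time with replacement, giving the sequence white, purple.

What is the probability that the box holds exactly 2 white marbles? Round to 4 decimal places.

0.3218

Under each hypothesis, the probability of the observed sequence is: P(data | r = 1) = (1/9)(8/9) = 8/81; P(data | r = 2) = (2/9)(7/9) = 14/81; P(data | r = 4) = (4/9)(5/9) = 20/81; P(data | r = 7) = (7/9)(2/9) = 14/81.
The prior-weighted likelihoods are 1/6 · 8/81 = 4/243, 1/3 · 14/81 = 14/243, 1/4 · 20/81 = 5/81, 1/4 · 14/81 = 7/162; summing to 29/162.
By Bayes' rule, P(r = 2 | data) = (14/243) / (29/162) = 28/87.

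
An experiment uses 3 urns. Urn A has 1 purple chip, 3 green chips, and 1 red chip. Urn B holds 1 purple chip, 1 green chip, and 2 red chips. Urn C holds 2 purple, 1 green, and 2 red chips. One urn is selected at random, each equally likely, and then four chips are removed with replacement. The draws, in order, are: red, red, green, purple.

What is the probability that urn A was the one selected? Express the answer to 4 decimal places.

0.1445

For each hypothesis, P(data | H) works out to: P(data | urn A) = (1/5)(1/5)(3/5)(1/5) = 0.0048; P(data | urn B) = (2/4)(2/4)(1/4)(1/4) = 0.015625; P(data | urn C) = (2/5)(2/5)(1/5)(2/5) = 0.0128.
Weighting by the prior gives 1/3 · 0.0048 = 0.0016, 1/3 · 0.015625 = 0.0052083, 1/3 · 0.0128 = 0.0042667; with total 0.011075.
Therefore the posterior P(urn A | data) = (0.0016) / (0.011075) = 0.14447.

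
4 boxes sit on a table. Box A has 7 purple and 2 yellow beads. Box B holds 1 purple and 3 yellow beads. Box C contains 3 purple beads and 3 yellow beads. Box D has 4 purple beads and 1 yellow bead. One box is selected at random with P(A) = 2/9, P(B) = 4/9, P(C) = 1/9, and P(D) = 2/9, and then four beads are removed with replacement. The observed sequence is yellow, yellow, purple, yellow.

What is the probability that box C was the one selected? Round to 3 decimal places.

The likelihood of the observed sequence under each hypothesis: P(data | box A) = (2/9)(2/9)(7/9)(2/9) = 0.0085353; P(data | box B) = (3/4)(3/4)(1/4)(3/4) = 0.10547; P(data | box C) = (3/6)(3/6)(3/6)(3/6) = 0.0625; P(data | box D) = (1/5)(1/5)(4/5)(1/5) = 0.0064.
Multiplying each by its prior: 2/9 · 0.0085353 = 0.0018967, 4/9 · 0.10547 = 0.046875, 1/9 · 0.0625 = 0.0069444, 2/9 · 0.0064 = 0.0014222; with total 0.057138.
So P(box C | data) = (0.0069444) / (0.057138) = 0.12154.

0.122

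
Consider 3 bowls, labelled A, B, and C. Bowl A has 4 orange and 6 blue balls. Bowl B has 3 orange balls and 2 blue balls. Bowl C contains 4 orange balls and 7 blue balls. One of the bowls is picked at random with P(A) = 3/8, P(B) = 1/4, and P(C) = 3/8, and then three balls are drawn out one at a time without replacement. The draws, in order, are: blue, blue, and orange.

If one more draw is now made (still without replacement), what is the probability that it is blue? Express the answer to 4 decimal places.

0.4995

Compute the likelihood of the observed sequence for each case: P(data | bowl A) = (6/10)(5/9)(4/8) = 1/6; P(data | bowl B) = (2/5)(1/4)(3/3) = 1/10; P(data | bowl C) = (7/11)(6/10)(4/9) = 28/165.
Weighting by the prior gives 3/8 · 1/6 = 1/16, 1/4 · 1/10 = 1/40, 3/8 · 28/165 = 7/110; summing to 133/880.
Dividing through by the total gives posterior P(bowl A | data) = 55/133, P(bowl B | data) = 22/133, P(bowl C | data) = 8/19.
Averaging over the posterior, P(blue next | data) = (4/7)(55/133) + (0)(22/133) + (5/8)(8/19) = 465/931.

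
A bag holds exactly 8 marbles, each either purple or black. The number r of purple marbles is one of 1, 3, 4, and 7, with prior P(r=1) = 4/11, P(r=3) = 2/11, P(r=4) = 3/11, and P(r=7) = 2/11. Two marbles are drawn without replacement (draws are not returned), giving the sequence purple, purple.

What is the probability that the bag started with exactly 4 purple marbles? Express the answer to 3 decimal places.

0.273

Compute the likelihood of the observed sequence for each case: P(data | r = 1) = (1/8)(0/7) = 0; P(data | r = 3) = (3/8)(2/7) = 3/28; P(data | r = 4) = (4/8)(3/7) = 3/14; P(data | r = 7) = (7/8)(6/7) = 3/4.
Multiplying each by its prior: 4/11 · 0 = 0, 2/11 · 3/28 = 3/154, 3/11 · 3/14 = 9/154, 2/11 · 3/4 = 3/22; with total 3/14.
Hence P(r = 4 | data) = (9/154) / (3/14) = 3/11.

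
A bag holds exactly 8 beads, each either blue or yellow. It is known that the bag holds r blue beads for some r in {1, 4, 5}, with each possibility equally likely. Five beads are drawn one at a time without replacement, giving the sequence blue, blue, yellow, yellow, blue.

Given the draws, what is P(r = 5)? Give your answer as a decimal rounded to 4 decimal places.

0.5556

For each hypothesis, P(data | H) works out to: P(data | r = 1) = (1/8)(0/7) = 0; P(data | r = 4) = (4/8)(3/7)(4/6)(3/5)(2/4) = 3/70; P(data | r = 5) = (5/8)(4/7)(3/6)(2/5)(3/4) = 3/56.
Weighting by the prior gives 1/3 · 0 = 0, 1/3 · 3/70 = 1/70, 1/3 · 3/56 = 1/56; these sum to 9/280.
Hence P(r = 5 | data) = (1/56) / (9/280) = 5/9.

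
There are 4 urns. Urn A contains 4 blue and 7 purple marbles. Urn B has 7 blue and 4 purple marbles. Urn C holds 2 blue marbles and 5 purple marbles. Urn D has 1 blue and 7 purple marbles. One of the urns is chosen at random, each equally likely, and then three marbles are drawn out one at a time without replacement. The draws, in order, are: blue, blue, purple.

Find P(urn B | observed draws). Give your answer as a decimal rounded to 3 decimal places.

0.562

Under each hypothesis, the probability of the observed sequence is: P(data | urn A) = (4/11)(3/10)(7/9) = 0.084848; P(data | urn B) = (7/11)(6/10)(4/9) = 0.1697; P(data | urn C) = (2/7)(1/6)(5/5) = 0.047619; P(data | urn D) = (1/8)(0/7) = 0.
Multiplying each by its prior: 1/4 · 0.084848 = 0.021212, 1/4 · 0.1697 = 0.042424, 1/4 · 0.047619 = 0.011905, 1/4 · 0 = 0; with total 0.075541.
Therefore the posterior P(urn B | data) = (0.042424) / (0.075541) = 0.5616.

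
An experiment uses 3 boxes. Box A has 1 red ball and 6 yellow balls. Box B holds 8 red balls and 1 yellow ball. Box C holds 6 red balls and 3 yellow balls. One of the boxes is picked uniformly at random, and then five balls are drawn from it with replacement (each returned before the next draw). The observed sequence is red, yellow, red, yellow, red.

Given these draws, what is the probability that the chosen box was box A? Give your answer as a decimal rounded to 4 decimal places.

0.0490

Compute the likelihood of the observed sequence for each case: P(data | box A) = (1/7)(6/7)(1/7)(6/7)(1/7) = 0.002142; P(data | box B) = (8/9)(1/9)(8/9)(1/9)(8/9) = 0.0086708; P(data | box C) = (6/9)(3/9)(6/9)(3/9)(6/9) = 0.032922.
The prior-weighted likelihoods are 1/3 · 0.002142 = 0.00071399, 1/3 · 0.0086708 = 0.0028903, 1/3 · 0.032922 = 0.010974; with total 0.014578.
Therefore the posterior P(box A | data) = (0.00071399) / (0.014578) = 0.048976.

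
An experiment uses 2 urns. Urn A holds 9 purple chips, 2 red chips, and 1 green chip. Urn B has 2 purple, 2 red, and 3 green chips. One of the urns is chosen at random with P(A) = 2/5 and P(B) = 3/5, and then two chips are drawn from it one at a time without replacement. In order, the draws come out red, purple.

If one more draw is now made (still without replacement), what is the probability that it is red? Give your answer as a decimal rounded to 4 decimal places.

Under each hypothesis, the probability of the observed sequence is: P(data | urn A) = (2/12)(9/11) = 3/22; P(data | urn B) = (2/7)(2/6) = 2/21.
Weighting by the prior gives 2/5 · 3/22 = 3/55, 3/5 · 2/21 = 2/35; with total 43/385.
Normalising, the posterior is P(urn A | data) = 21/43, P(urn B | data) = 22/43.
Averaging over the posterior, P(red next | data) = (1/10)(21/43) + (1/5)(22/43) = 13/86.

0.1512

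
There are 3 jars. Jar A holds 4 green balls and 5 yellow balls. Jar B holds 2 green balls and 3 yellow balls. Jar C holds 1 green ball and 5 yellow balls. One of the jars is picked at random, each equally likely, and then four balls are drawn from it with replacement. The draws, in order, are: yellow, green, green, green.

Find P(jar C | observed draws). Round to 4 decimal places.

For each hypothesis, P(data | H) works out to: P(data | jar A) = (5/9)(4/9)(4/9)(4/9) = 0.048773; P(data | jar B) = (3/5)(2/5)(2/5)(2/5) = 0.0384; P(data | jar C) = (5/6)(1/6)(1/6)(1/6) = 0.003858.
The prior-weighted likelihoods are 1/3 · 0.048773 = 0.016258, 1/3 · 0.0384 = 0.0128, 1/3 · 0.003858 = 0.001286; with total 0.030344.
So P(jar C | data) = (0.001286) / (0.030344) = 0.042381.

0.0424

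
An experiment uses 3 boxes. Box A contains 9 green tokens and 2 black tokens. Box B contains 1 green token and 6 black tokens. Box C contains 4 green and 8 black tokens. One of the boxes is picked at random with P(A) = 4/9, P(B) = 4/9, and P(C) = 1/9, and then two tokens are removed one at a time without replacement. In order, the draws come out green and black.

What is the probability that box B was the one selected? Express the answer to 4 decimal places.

0.3892

Compute the likelihood of the observed sequence for each case: P(data | box A) = (9/11)(2/10) = 0.16364; P(data | box B) = (1/7)(6/6) = 0.14286; P(data | box C) = (4/12)(8/11) = 0.24242.
Multiplying each by its prior: 4/9 · 0.16364 = 0.072727, 4/9 · 0.14286 = 0.063492, 1/9 · 0.24242 = 0.026936; summing to 0.16316.
Hence P(box B | data) = (0.063492) / (0.16316) = 0.38915.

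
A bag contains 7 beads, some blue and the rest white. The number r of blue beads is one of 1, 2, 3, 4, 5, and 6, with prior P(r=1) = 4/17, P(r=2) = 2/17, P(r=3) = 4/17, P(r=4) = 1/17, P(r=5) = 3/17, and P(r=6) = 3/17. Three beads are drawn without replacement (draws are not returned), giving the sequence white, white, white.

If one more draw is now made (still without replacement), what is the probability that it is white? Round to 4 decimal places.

0.6325

Under each hypothesis, the probability of the observed sequence is: P(data | r = 1) = (6/7)(5/6)(4/5) = 4/7; P(data | r = 2) = (5/7)(4/6)(3/5) = 2/7; P(data | r = 3) = (4/7)(3/6)(2/5) = 4/35; P(data | r = 4) = (3/7)(2/6)(1/5) = 1/35; P(data | r = 5) = (2/7)(1/6)(0/5) = 0; P(data | r = 6) = (1/7)(0/6) = 0.
Weighting by the prior gives 4/17 · 4/7 = 16/119, 2/17 · 2/7 = 4/119, 4/17 · 4/35 = 16/595, 1/17 · 1/35 = 1/595, 3/17 · 0 = 0, 3/17 · 0 = 0; summing to 117/595.
The posterior is then P(r = 1 | data) = 80/117, P(r = 2 | data) = 20/117, P(r = 3 | data) = 16/117, P(r = 4 | data) = 1/117, P(r = 5 | data) = 0, P(r = 6 | data) = 0.
The predictive probability is P(white next | data) = (3/4)(80/117) + (1/2)(20/117) + (1/4)(16/117) + (0)(1/117) = 74/117.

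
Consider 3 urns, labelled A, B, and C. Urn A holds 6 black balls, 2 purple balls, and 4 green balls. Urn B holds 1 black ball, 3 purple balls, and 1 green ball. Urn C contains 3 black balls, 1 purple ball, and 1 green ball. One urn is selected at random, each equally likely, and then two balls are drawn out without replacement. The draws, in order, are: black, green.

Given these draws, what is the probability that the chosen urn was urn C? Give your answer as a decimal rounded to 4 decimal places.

0.3929

Compute the likelihood of the observed sequence for each case: P(data | urn A) = (6/12)(4/11) = 2/11; P(data | urn B) = (1/5)(1/4) = 1/20; P(data | urn C) = (3/5)(1/4) = 3/20.
Weighting by the prior gives 1/3 · 2/11 = 2/33, 1/3 · 1/20 = 1/60, 1/3 · 3/20 = 1/20; summing to 7/55.
Therefore the posterior P(urn C | data) = (1/20) / (7/55) = 11/28.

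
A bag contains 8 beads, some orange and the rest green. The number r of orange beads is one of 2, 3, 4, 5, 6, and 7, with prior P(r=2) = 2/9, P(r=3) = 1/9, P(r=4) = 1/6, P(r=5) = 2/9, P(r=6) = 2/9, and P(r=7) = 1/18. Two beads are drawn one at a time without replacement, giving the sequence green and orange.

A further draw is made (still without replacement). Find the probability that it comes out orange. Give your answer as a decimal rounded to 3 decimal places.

0.535

Compute the likelihood of the observed sequence for each case: P(data | r = 2) = (6/8)(2/7) = 0.21429; P(data | r = 3) = (5/8)(3/7) = 0.26786; P(data | r = 4) = (4/8)(4/7) = 0.28571; P(data | r = 5) = (3/8)(5/7) = 0.26786; P(data | r = 6) = (2/8)(6/7) = 0.21429; P(data | r = 7) = (1/8)(7/7) = 0.125.
The prior-weighted likelihoods are 2/9 · 0.21429 = 0.047619, 1/9 · 0.26786 = 0.029762, 1/6 · 0.28571 = 0.047619, 2/9 · 0.26786 = 0.059524, 2/9 · 0.21429 = 0.047619, 1/18 · 0.125 = 0.0069444; these sum to 0.23909.
The posterior is then P(r = 2 | data) = 0.19917, P(r = 3 | data) = 0.12448, P(r = 4 | data) = 0.19917, P(r = 5 | data) = 0.24896, P(r = 6 | data) = 0.19917, P(r = 7 | data) = 0.029046.
Averaging over the posterior, P(orange next | data) = (1/6)(0.19917) + (1/3)(0.12448) + (1/2)(0.19917) + (2/3)(0.24896) + (5/6)(0.19917) + (1)(0.029046) = 0.53527.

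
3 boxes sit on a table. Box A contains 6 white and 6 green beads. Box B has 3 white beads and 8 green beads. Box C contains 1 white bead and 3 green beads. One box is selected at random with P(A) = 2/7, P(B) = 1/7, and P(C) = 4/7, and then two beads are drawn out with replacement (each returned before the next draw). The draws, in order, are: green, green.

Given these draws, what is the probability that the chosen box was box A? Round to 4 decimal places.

0.1525

For each hypothesis, P(data | H) works out to: P(data | box A) = (6/12)(6/12) = 0.25; P(data | box B) = (8/11)(8/11) = 0.52893; P(data | box C) = (3/4)(3/4) = 0.5625.
Weighting by the prior gives 2/7 · 0.25 = 0.071429, 1/7 · 0.52893 = 0.075561, 4/7 · 0.5625 = 0.32143; summing to 0.46842.
Hence P(box A | data) = (0.071429) / (0.46842) = 0.15249.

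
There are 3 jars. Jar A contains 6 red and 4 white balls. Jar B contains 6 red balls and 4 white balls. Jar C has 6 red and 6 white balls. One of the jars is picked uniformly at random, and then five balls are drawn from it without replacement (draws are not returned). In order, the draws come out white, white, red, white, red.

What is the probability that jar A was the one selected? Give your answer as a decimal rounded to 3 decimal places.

Compute the likelihood of the observed sequence for each case: P(data | jar A) = (4/10)(3/9)(6/8)(2/7)(5/6) = 0.02381; P(data | jar B) = (4/10)(3/9)(6/8)(2/7)(5/6) = 0.02381; P(data | jar C) = (6/12)(5/11)(6/10)(4/9)(5/8) = 0.037879.
The prior-weighted likelihoods are 1/3 · 0.02381 = 0.0079365, 1/3 · 0.02381 = 0.0079365, 1/3 · 0.037879 = 0.012626; these sum to 0.028499.
Hence P(jar A | data) = (0.0079365) / (0.028499) = 0.27848.

0.278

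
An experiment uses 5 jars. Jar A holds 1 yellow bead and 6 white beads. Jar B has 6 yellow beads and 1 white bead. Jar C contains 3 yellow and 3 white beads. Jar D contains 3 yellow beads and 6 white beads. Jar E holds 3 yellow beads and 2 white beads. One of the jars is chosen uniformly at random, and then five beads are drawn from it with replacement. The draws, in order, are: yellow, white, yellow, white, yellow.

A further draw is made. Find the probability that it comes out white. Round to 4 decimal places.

0.4533

For each hypothesis, P(data | H) works out to: P(data | jar A) = (1/7)(6/7)(1/7)(6/7)(1/7) = 0.002142; P(data | jar B) = (6/7)(1/7)(6/7)(1/7)(6/7) = 0.012852; P(data | jar C) = (3/6)(3/6)(3/6)(3/6)(3/6) = 0.03125; P(data | jar D) = (3/9)(6/9)(3/9)(6/9)(3/9) = 0.016461; P(data | jar E) = (3/5)(2/5)(3/5)(2/5)(3/5) = 0.03456.
The prior-weighted likelihoods are 1/5 · 0.002142 = 0.00042839, 1/5 · 0.012852 = 0.0025704, 1/5 · 0.03125 = 0.00625, 1/5 · 0.016461 = 0.0032922, 1/5 · 0.03456 = 0.006912; these sum to 0.019453.
Dividing through by the total gives posterior P(jar A | data) = 0.022022, P(jar B | data) = 0.13213, P(jar C | data) = 0.32129, P(jar D | data) = 0.16924, P(jar E | data) = 0.35532.
Averaging over the posterior, P(white next | data) = (6/7)(0.022022) + (1/7)(0.13213) + (1/2)(0.32129) + (2/3)(0.16924) + (2/5)(0.35532) = 0.45335.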